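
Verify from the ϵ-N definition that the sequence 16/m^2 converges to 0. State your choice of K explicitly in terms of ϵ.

K = (16/ϵ)^{1/2}

Fix ϵ > 0. For m ≥ 1, |16/m^2 − 0| = 16/m^2.
16/m^2 < ϵ ⇔ m^2 > 16/ϵ ⇔ m > (16/ϵ)^{1/2}.
Take K = (16/ϵ)^{1/2}. Then m > K implies 16/m^2 < ϵ.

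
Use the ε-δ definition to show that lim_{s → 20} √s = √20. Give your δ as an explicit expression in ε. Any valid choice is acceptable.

δ = min(20, √20·ε)

Let ε > 0. We want δ > 0 such that 0 < |s − 20| < δ implies |√s − √20| < ε.
Rationalise: √s − √20 = (s − 20)/(√s + √20), so |√s − √20| = |s − 20|/(√s + √20).
Restrict δ ≤ 20 so that |s − 20| < 20 forces s > 0, and then √s + √20 > √20.
Hence |√s − √20| < |s − 20|/√20, which is < ε once |s − 20| < √20·ε.
Take δ = min(20, √20·ε). If 0 < |s − 20| < δ then s > 0 and |√s − √20| < |s − 20|/√20 < ε.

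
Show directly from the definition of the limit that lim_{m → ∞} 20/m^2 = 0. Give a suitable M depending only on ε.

Let ε > 0. For m ≥ 1, |20/m^2 − 0| = 20/m^2.
20/m^2 < ε ⇔ m^2 > 20/ε ⇔ m > (20/ε)^{1/2}.
Take M = (20/ε)^{1/2}. Then m > M implies 20/m^2 < ε.

M = (20/ε)^{1/2}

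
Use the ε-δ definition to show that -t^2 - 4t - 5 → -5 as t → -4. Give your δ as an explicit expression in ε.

δ = min(1, ε/5)

Let ε > 0 be given. We want δ > 0 such that 0 < |t + 4| < δ implies |(-t^2 - 4t - 5) + 5| < ε.
(-t^2 - 4t - 5) + 5 = -t^2 - 4t = (t + 4)(-t).
So |(-t^2 - 4t - 5) + 5| = |t + 4|·|-t|.
Assume first that |t + 4| < 1, so |t| < 5. Then |-t| ≤ 5 = 5.
Hence |(-t^2 - 4t - 5) + 5| ≤ 5|t + 4| < ε provided |t + 4| < ε/5.
Choosing δ = min(1, ε/5) ensures both conditions, hence |(-t^2 - 4t - 5) + 5| < ε.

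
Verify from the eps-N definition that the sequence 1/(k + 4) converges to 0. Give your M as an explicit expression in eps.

Suppose eps > 0. For k ≥ 1, |1/(k + 4) − 0| = 1/(k + 4) ≤ 1/k.
We need 1/k < eps, i.e. k > 1/eps.
Take M = 1/eps. If k > M then |1/(k + 4)| ≤ 1/k < eps.

M = 1/eps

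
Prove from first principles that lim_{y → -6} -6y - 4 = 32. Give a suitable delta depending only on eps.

Suppose eps > 0. We need delta > 0 so that 0 < |y + 6| < delta implies |(-6y - 4) − 32| < eps.
Since (-6y - 4) − 32 = -6(y + 6), we have |(-6y - 4) − 32| = 6|y + 6|.
So 6|y + 6| < eps exactly when |y + 6| < eps/6.
Choosing delta = eps/6 gives |(-6y - 4) − 32| = 6|y + 6| < eps whenever |y + 6| < delta.

delta = eps/6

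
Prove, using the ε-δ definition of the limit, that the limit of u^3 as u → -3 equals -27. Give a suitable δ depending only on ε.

Let ε > 0 be given. We seek δ > 0 with 0 < |u + 3| < δ ⇒ |u^3 + 27| < ε.
Factor: u^3 + 27 = (u + 3)(u^2 - 3u + 9), so |u^3 + 27| = |u + 3|·|u^2 - 3u + 9|.
Impose δ ≤ 2 so that |u| < 5; then |u^2 - 3u + 9| ≤ 49.
Hence |u^3 + 27| ≤ 49|u + 3|, which is < ε once |u + 3| < ε/49.
Take δ = min(2, ε/49). If 0 < |u + 3| < δ then both bounds hold and |u^3 + 27| ≤ 49|u + 3| < 49·(ε/49) = ε.

δ = min(2, ε/49)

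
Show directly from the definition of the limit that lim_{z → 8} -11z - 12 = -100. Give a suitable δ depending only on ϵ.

Fix ϵ > 0. We need δ > 0 so that 0 < |z − 8| < δ implies |(-11z - 12) + 100| < ϵ.
Since (-11z - 12) + 100 = -11(z − 8), we have |(-11z - 12) + 100| = 11|z − 8|.
Thus it suffices that |z − 8| < ϵ/11.
Choosing δ = ϵ/11 gives |(-11z - 12) + 100| = 11|z − 8| < ϵ whenever |z − 8| < δ.

δ = ϵ/11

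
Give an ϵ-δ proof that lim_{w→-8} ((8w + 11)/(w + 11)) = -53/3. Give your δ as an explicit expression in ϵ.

δ = min(3/2, (9/154)ϵ)

Let ϵ > 0. We want δ > 0 with 0 < |w + 8| < δ ⇒ |(8w + 11)/(w + 11) + 53/3| < ϵ.
Combining over a common denominator, (8w + 11)/(w + 11) + 53/3 = [(8w + 11)·3 − (-53)·(w + 11)] / [3·(w + 11)] = 77(w + 8) / (3(w + 11)).
So |(8w + 11)/(w + 11) + 53/3| = 77|w + 8| / (3·|w + 11|).
Restrict δ ≤ 3/2. Then |w + 8| < 3/2 gives |w + 11| = |(w + 8) + 3| ≥ 3 − 3/2 = 3/2.
Hence |(8w + 11)/(w + 11) + 53/3| < 77|w + 8|/(3·(3/2)) = (154/9)|w + 8|, which is < ϵ once |w + 8| < (9/154)ϵ.
Take δ = min(3/2, (9/154)ϵ). Then 0 < |w + 8| < δ forces both bounds, so |(8w + 11)/(w + 11) + 53/3| < ϵ.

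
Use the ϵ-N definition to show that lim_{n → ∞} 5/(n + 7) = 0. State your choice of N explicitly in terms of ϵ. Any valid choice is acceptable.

Suppose ϵ > 0. For n ≥ 1, |5/(n + 7) − 0| = 5/(n + 7) ≤ 5/n.
We need 5/n < ϵ, i.e. n > 5/ϵ.
Take N = 5/ϵ. If n > N then |5/(n + 7)| ≤ 5/n < ϵ.

N = 5/ϵ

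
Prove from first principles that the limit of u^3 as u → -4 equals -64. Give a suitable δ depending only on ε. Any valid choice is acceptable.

Let ε > 0 be given. We seek δ > 0 with 0 < |u + 4| < δ ⇒ |u^3 + 64| < ε.
Factor: u^3 + 64 = (u + 4)(u^2 - 4u + 16), so |u^3 + 64| = |u + 4|·|u^2 - 4u + 16|.
Restrict δ ≤ 1. Then |u + 4| < 1 gives |u| < 5, so by the triangle inequality |u^2 - 4u + 16| ≤ 5^2 + 4·5 + 16 = 61.
Hence |u^3 + 64| ≤ 61|u + 4|, which is < ε once |u + 4| < ε/61.
Take δ = min(1, ε/61). If 0 < |u + 4| < δ then both bounds hold and |u^3 + 64| ≤ 61|u + 4| < 61·(ε/61) = ε.

δ = min(1, ε/61)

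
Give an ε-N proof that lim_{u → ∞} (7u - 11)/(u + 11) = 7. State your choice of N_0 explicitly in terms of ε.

N_0 = 88/ε

Fix ε > 0. We seek N_0 > 0 such that u > N_0 implies |(7u - 11)/(u + 11) − 7| < ε.
(7u - 11)/(u + 11) − 7 = ((7u - 11) − 7(u + 11)) / ((u + 11)) = -88/((u + 11)).
For u > 0 we have u + 11 > u, so |(7u - 11)/(u + 11) − 7| = 88/((u + 11)) < 88/(u) = 88/u.
Thus |(7u - 11)/(u + 11) − 7| < ε whenever u > 88/ε.
Take N_0 = 88/ε. If u > N_0 then |(7u - 11)/(u + 11) − 7| < 88/u < ε.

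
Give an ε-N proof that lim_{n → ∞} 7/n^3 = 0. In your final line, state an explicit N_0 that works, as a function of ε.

N_0 = (7/ε)^{1/3}

Let ε > 0 be given. For n ≥ 1, |7/n^3 − 0| = 7/n^3.
7/n^3 < ε ⇔ n^3 > 7/ε ⇔ n > (7/ε)^{1/3}.
Take N_0 = (7/ε)^{1/3}. Then n > N_0 implies 7/n^3 < ε.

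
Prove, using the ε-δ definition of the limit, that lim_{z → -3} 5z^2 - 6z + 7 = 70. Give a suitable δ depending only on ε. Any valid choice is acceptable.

δ = min(1, ε/41)

Suppose ε > 0. We want δ > 0 such that 0 < |z + 3| < δ implies |(5z^2 - 6z + 7) − 70| < ε.
(5z^2 - 6z + 7) − 70 = 5z^2 - 6z - 63 = (z + 3)(5z - 21).
So |(5z^2 - 6z + 7) − 70| = |z + 3|·|5z - 21|.
Assume first that |z + 3| < 1, so |z| < 4. Then |5z - 21| ≤ 5·4 + 21 = 41.
Hence |(5z^2 - 6z + 7) − 70| ≤ 41|z + 3| < ε provided |z + 3| < ε/41.
Choosing δ = min(1, ε/41) ensures both conditions, hence |(5z^2 - 6z + 7) − 70| < ε.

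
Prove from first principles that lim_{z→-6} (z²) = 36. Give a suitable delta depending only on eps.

delta = min(1, eps/13)

Let eps > 0 be given. We seek delta > 0 with 0 < |z + 6| < delta ⇒ |z² − 36| < eps.
Factor: z² − 36 = (z + 6)(z - 6), so |z² − 36| = |z + 6|·|z - 6|.
Restrict delta ≤ 1. Then |z + 6| < 1 gives |z| < 7, so by the triangle inequality |z - 6| ≤ 7 + 6 = 13.
Hence |z² − 36| ≤ 13|z + 6|, which is < eps once |z + 6| < eps/13.
Take delta = min(1, eps/13). If 0 < |z + 6| < delta then both bounds hold and |z² − 36| ≤ 13|z + 6| < 13·(eps/13) = eps.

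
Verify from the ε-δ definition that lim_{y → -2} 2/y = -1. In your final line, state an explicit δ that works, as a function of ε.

Let ε > 0 be given. We seek δ > 0 such that 0 < |y + 2| < δ implies |2/y + 1| < ε.
|2/y + 1| = 2·|-2 − y|/(2·|y|) = 2|y + 2|/(2|y|).
Restrict δ ≤ 1. Then |y + 2| < 1 gives |y| > 1, so 2|y| > 2.
Then |2/y + 1| < 2|y + 2|/2, which is < ε when |y + 2| < ε.
Take δ = min(1, ε). Then 0 < |y + 2| < δ gives both |y + 2| < 1 and |y + 2| < ε, so |2/y + 1| < ε.

δ = min(1, ε)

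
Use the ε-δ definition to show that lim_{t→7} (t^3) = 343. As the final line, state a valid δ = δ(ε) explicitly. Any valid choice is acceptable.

δ = min(1, ε/169)

Fix ε > 0. We seek δ > 0 with 0 < |t − 7| < δ ⇒ |t^3 − 343| < ε.
Factor: t^3 − 343 = (t − 7)(t^2 + 7t + 49), so |t^3 − 343| = |t − 7|·|t^2 + 7t + 49|.
Impose δ ≤ 1 so that |t| < 8; then |t^2 + 7t + 49| ≤ 169.
Hence |t^3 − 343| ≤ 169|t − 7|, which is < ε once |t − 7| < ε/169.
Take δ = min(1, ε/169). If 0 < |t − 7| < δ then both bounds hold and |t^3 − 343| ≤ 169|t − 7| < 169·(ε/169) = ε.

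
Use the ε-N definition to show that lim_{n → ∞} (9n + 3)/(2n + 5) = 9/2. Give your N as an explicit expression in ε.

N = (39/4)/ε

Let ε > 0 be given. For n ≥ 1, |(9n + 3)/(2n + 5) − (9/2)| = |-39|/(2(2n + 5)) = 39/(2(2n + 5)).
Since 2n + 5 ≥ 2n for n ≥ 1, this is ≤ 39/(2·2n) = (39/4)/n.
So |(9n + 3)/(2n + 5) − (9/2)| < ε whenever n > (39/4)/ε.
Take N = (39/4)/ε. If n > N then |(9n + 3)/(2n + 5) − (9/2)| ≤ (39/4)/n < ε.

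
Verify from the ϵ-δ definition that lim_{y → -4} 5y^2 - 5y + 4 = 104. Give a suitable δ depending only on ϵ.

Suppose ϵ > 0. We want δ > 0 such that 0 < |y + 4| < δ implies |(5y^2 - 5y + 4) − 104| < ϵ.
(5y^2 - 5y + 4) − 104 = 5y^2 - 5y - 100 = (y + 4)(5y - 25).
So |(5y^2 - 5y + 4) − 104| = |y + 4|·|5y - 25|.
Require δ ≤ 1. Then |y + 4| < 1 gives |y| < 5, and by the triangle inequality |5y - 25| ≤ 5·5 + 25 = 50.
Hence |(5y^2 - 5y + 4) − 104| ≤ 50|y + 4| < ϵ provided |y + 4| < ϵ/50.
Choosing δ = min(1, ϵ/50) ensures both conditions, hence |(5y^2 - 5y + 4) − 104| < ϵ.

δ = min(1, ϵ/50)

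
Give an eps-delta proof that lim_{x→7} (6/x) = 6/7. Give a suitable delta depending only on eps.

Let eps > 0 be given. We seek delta > 0 such that 0 < |x − 7| < delta implies |6/x − (6/7)| < eps.
|6/x − (6/7)| = 6·|7 − x|/(7·|x|) = 6|x − 7|/(7|x|).
Require delta ≤ 7/2 so that |x| > 7 − 7/2 = 7/2, hence 7|x| > 49/2.
Then |6/x − (6/7)| < 6|x − 7|/(49/2), which is < eps when |x − 7| < (49/12)eps.
Take delta = min(7/2, (49/12)eps). Then 0 < |x − 7| < delta gives both |x − 7| < 7/2 and |x − 7| < (49/12)eps, so |6/x − (6/7)| < eps.

delta = min(7/2, (49/12)eps)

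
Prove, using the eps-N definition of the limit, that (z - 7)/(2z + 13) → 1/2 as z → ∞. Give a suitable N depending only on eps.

N = (27/4)/eps

Fix eps > 0. We seek N > 0 such that z > N implies |(z - 7)/(2z + 13) − (1/2)| < eps.
(z - 7)/(2z + 13) − (1/2) = (2(z - 7) − (2z + 13)) / (2(2z + 13)) = -27/(2(2z + 13)).
For z > 0 we have 2z + 13 > 2z, so |(z - 7)/(2z + 13) − (1/2)| = 27/(2(2z + 13)) < 27/(2·2z) = (27/4)/z.
Thus |(z - 7)/(2z + 13) − (1/2)| < eps whenever z > (27/4)/eps.
Take N = (27/4)/eps. If z > N then |(z - 7)/(2z + 13) − (1/2)| < (27/4)/z < eps.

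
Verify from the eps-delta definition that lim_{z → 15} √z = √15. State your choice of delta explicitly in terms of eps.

Let eps > 0. We want delta > 0 such that 0 < |z − 15| < delta implies |√z − √15| < eps.
Rationalise: √z − √15 = (z − 15)/(√z + √15), so |√z − √15| = |z − 15|/(√z + √15).
Restrict delta ≤ 15 so that |z − 15| < 15 forces z > 0, and then √z + √15 > √15.
Hence |√z − √15| < |z − 15|/√15, which is < eps once |z − 15| < √15·eps.
Take delta = min(15, √15·eps). If 0 < |z − 15| < delta then z > 0 and |√z − √15| < |z − 15|/√15 < eps.

delta = min(15, √15·eps)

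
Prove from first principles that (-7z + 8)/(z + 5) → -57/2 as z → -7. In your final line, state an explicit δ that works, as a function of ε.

δ = min(1, (2/43)ε)

Let ε > 0 be given. We want δ > 0 with 0 < |z + 7| < δ ⇒ |(-7z + 8)/(z + 5) + 57/2| < ε.
Combining over a common denominator, (-7z + 8)/(z + 5) + 57/2 = [(-7z + 8)·(-2) − 57·(z + 5)] / [(-2)·(z + 5)] = -43(z + 7) / ((-2)(z + 5)).
So |(-7z + 8)/(z + 5) + 57/2| = 43|z + 7| / (2·|z + 5|).
Require δ ≤ 1, so |z + 5| ≥ |-2| − |z + 7| > 2 − 1 = 1.
Hence |(-7z + 8)/(z + 5) + 57/2| < 43|z + 7|/(2·1) = (43/2)|z + 7|, which is < ε once |z + 7| < (2/43)ε.
Take δ = min(1, (2/43)ε). Then 0 < |z + 7| < δ forces both bounds, so |(-7z + 8)/(z + 5) + 57/2| < ε.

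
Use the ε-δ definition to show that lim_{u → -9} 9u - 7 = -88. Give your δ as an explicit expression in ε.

Fix ε > 0. We need δ > 0 so that 0 < |u + 9| < δ implies |(9u - 7) + 88| < ε.
Since (9u - 7) + 88 = 9(u + 9), we have |(9u - 7) + 88| = 9|u + 9|.
So 9|u + 9| < ε exactly when |u + 9| < ε/9.
Take δ = ε/9. If 0 < |u + 9| < δ then |(9u - 7) + 88| = 9|u + 9| < 9·(ε/9) = ε.

δ = ε/9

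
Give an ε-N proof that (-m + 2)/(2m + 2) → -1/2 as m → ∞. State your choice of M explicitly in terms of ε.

M = (3/2)/ε

Suppose ε > 0. For m ≥ 1, |(-m + 2)/(2m + 2) + 1/2| = |6|/(2(2m + 2)) = 6/(2(2m + 2)).
Since 2m + 2 ≥ 2m for m ≥ 1, this is ≤ 6/(2·2m) = (3/2)/m.
So |(-m + 2)/(2m + 2) + 1/2| < ε whenever m > (3/2)/ε.
Take M = (3/2)/ε. If m > M then |(-m + 2)/(2m + 2) + 1/2| ≤ (3/2)/m < ε.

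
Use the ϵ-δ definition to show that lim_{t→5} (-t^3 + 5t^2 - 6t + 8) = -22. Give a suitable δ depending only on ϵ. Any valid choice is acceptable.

δ = min(2, ϵ/55)

Let ϵ > 0 be given. We want δ > 0 such that 0 < |t − 5| < δ implies |(-t^3 + 5t^2 - 6t + 8) + 22| < ϵ.
(-t^3 + 5t^2 - 6t + 8) + 22 = -t^3 + 5t^2 - 6t + 30 = (t − 5)(-t^2 - 6).
So |(-t^3 + 5t^2 - 6t + 8) + 22| = |t − 5|·|-t^2 - 6|.
Assume first that |t − 5| < 2, so |t| < 7. Then |-t^2 - 6| ≤ 7^2 + 6 = 55.
Hence |(-t^3 + 5t^2 - 6t + 8) + 22| ≤ 55|t − 5| < ϵ provided |t − 5| < ϵ/55.
Take δ = min(2, ϵ/55). Then 0 < |t − 5| < δ gives both |t − 5| < 2 and |t − 5| < ϵ/55, so |(-t^3 + 5t^2 - 6t + 8) + 22| < ϵ.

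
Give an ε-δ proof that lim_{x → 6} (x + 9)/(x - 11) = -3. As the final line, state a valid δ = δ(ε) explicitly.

Let ε > 0 be given. We want δ > 0 with 0 < |x − 6| < δ ⇒ |(x + 9)/(x - 11) + 3| < ε.
Combining over a common denominator, (x + 9)/(x - 11) + 3 = [(x + 9)·(-5) − 15·(x - 11)] / [(-5)·(x - 11)] = -20(x − 6) / ((-5)(x - 11)).
So |(x + 9)/(x - 11) + 3| = 20|x − 6| / (5·|x − 11|).
Require δ ≤ 5/2, so |x − 11| ≥ |-5| − |x − 6| > 5 − 5/2 = 5/2.
Hence |(x + 9)/(x - 11) + 3| < 20|x − 6|/(5·(5/2)) = (8/5)|x − 6|, which is < ε once |x − 6| < (5/8)ε.
Take δ = min(5/2, (5/8)ε). Then 0 < |x − 6| < δ forces both bounds, so |(x + 9)/(x - 11) + 3| < ε.

δ = min(5/2, (5/8)ε)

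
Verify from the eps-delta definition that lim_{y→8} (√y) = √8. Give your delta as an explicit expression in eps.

Suppose eps > 0. We want delta > 0 such that 0 < |y − 8| < delta implies |√y − √8| < eps.
Rationalise: √y − √8 = (y − 8)/(√y + √8), so |√y − √8| = |y − 8|/(√y + √8).
Restrict delta ≤ 8 so that |y − 8| < 8 forces y > 0, and then √y + √8 > √8.
Hence |√y − √8| < |y − 8|/√8, which is < eps once |y − 8| < √8·eps.
Take delta = min(8, √8·eps). If 0 < |y − 8| < delta then y > 0 and |√y − √8| < |y − 8|/√8 < eps.

delta = min(8, √8·eps)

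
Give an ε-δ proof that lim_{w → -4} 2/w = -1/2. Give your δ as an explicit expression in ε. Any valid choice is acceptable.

Let ε > 0. We seek δ > 0 such that 0 < |w + 4| < δ implies |2/w + 1/2| < ε.
|2/w + 1/2| = 2·|-4 − w|/(4·|w|) = 2|w + 4|/(4|w|).
Restrict δ ≤ 2. Then |w + 4| < 2 gives |w| > 2, so 4|w| > 8.
Then |2/w + 1/2| < 2|w + 4|/8, which is < ε when |w + 4| < 4ε.
Take δ = min(2, 4ε). Then 0 < |w + 4| < δ gives both |w + 4| < 2 and |w + 4| < 4ε, so |2/w + 1/2| < ε.

δ = min(2, 4ε)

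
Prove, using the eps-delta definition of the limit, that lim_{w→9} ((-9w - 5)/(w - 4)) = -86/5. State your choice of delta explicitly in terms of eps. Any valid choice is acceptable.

delta = min(5/2, (25/82)eps)

Fix eps > 0. We want delta > 0 with 0 < |w − 9| < delta ⇒ |(-9w - 5)/(w - 4) + 86/5| < eps.
Combining over a common denominator, (-9w - 5)/(w - 4) + 86/5 = [(-9w - 5)·5 − (-86)·(w - 4)] / [5·(w - 4)] = 41(w − 9) / (5(w - 4)).
So |(-9w - 5)/(w - 4) + 86/5| = 41|w − 9| / (5·|w − 4|).
Restrict delta ≤ 5/2. Then |w − 9| < 5/2 gives |w − 4| = |(w − 9) + 5| ≥ 5 − 5/2 = 5/2.
Hence |(-9w - 5)/(w - 4) + 86/5| < 41|w − 9|/(5·(5/2)) = (82/25)|w − 9|, which is < eps once |w − 9| < (25/82)eps.
Take delta = min(5/2, (25/82)eps). Then 0 < |w − 9| < delta forces both bounds, so |(-9w - 5)/(w - 4) + 86/5| < eps.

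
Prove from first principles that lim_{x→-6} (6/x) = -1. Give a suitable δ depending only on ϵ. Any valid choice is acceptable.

δ = min(3, 3ϵ)

Suppose ϵ > 0. We seek δ > 0 such that 0 < |x + 6| < δ implies |6/x + 1| < ϵ.
|6/x + 1| = 6·|-6 − x|/(6·|x|) = 6|x + 6|/(6|x|).
Require δ ≤ 3 so that |x| > 6 − 3 = 3, hence 6|x| > 18.
Then |6/x + 1| < 6|x + 6|/18, which is < ϵ when |x + 6| < 3ϵ.
Take δ = min(3, 3ϵ). Then 0 < |x + 6| < δ gives both |x + 6| < 3 and |x + 6| < 3ϵ, so |6/x + 1| < ϵ.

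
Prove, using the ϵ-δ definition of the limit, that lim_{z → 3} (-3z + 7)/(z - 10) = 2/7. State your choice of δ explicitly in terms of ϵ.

δ = min(7/2, (49/46)ϵ)

Let ϵ > 0 be given. We want δ > 0 with 0 < |z − 3| < δ ⇒ |(-3z + 7)/(z - 10) − (2/7)| < ϵ.
Combining over a common denominator, (-3z + 7)/(z - 10) − (2/7) = [(-3z + 7)·(-7) − (-2)·(z - 10)] / [(-7)·(z - 10)] = 23(z − 3) / ((-7)(z - 10)).
So |(-3z + 7)/(z - 10) − (2/7)| = 23|z − 3| / (7·|z − 10|).
Restrict δ ≤ 7/2. Then |z − 3| < 7/2 gives |z − 10| = |(z − 3) + (-7)| ≥ 7 − 7/2 = 7/2.
Hence |(-3z + 7)/(z - 10) − (2/7)| < 23|z − 3|/(7·(7/2)) = (46/49)|z − 3|, which is < ϵ once |z − 3| < (49/46)ϵ.
Take δ = min(7/2, (49/46)ϵ). Then 0 < |z − 3| < δ forces both bounds, so |(-3z + 7)/(z - 10) − (2/7)| < ϵ.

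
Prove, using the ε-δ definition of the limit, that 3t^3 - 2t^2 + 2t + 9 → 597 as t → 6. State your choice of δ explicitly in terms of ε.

δ = min(1, ε/357)

Suppose ε > 0. We want δ > 0 such that 0 < |t − 6| < δ implies |(3t^3 - 2t^2 + 2t + 9) − 597| < ε.
(3t^3 - 2t^2 + 2t + 9) − 597 = 3t^3 - 2t^2 + 2t - 588 = (t − 6)(3t^2 + 16t + 98).
So |(3t^3 - 2t^2 + 2t + 9) − 597| = |t − 6|·|3t^2 + 16t + 98|.
Require δ ≤ 1. Then |t − 6| < 1 gives |t| < 7, and by the triangle inequality |3t^2 + 16t + 98| ≤ 3·7^2 + 16·7 + 98 = 357.
Hence |(3t^3 - 2t^2 + 2t + 9) − 597| ≤ 357|t − 6| < ε provided |t − 6| < ε/357.
Take δ = min(1, ε/357). Then 0 < |t − 6| < δ gives both |t − 6| < 1 and |t − 6| < ε/357, so |(3t^3 - 2t^2 + 2t + 9) − 597| < ε.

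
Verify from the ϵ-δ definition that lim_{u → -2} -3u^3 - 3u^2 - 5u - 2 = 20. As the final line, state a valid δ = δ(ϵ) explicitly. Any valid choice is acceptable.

δ = min(1, ϵ/47)

Let ϵ > 0. We want δ > 0 such that 0 < |u + 2| < δ implies |(-3u^3 - 3u^2 - 5u - 2) − 20| < ϵ.
(-3u^3 - 3u^2 - 5u - 2) − 20 = -3u^3 - 3u^2 - 5u - 22 = (u + 2)(-3u^2 + 3u - 11).
So |(-3u^3 - 3u^2 - 5u - 2) − 20| = |u + 2|·|-3u^2 + 3u - 11|.
Require δ ≤ 1. Then |u + 2| < 1 gives |u| < 3, and by the triangle inequality |-3u^2 + 3u - 11| ≤ 3·3^2 + 3·3 + 11 = 47.
Hence |(-3u^3 - 3u^2 - 5u - 2) − 20| ≤ 47|u + 2| < ϵ provided |u + 2| < ϵ/47.
Take δ = min(1, ϵ/47). Then 0 < |u + 2| < δ gives both |u + 2| < 1 and |u + 2| < ϵ/47, so |(-3u^3 - 3u^2 - 5u - 2) − 20| < ϵ.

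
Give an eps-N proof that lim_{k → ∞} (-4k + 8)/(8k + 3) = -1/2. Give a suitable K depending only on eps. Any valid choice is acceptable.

Let eps > 0 be given. For k ≥ 1, |(-4k + 8)/(8k + 3) + 1/2| = |76|/(8(8k + 3)) = 76/(8(8k + 3)).
Since 8k + 3 ≥ 8k for k ≥ 1, this is ≤ 76/(8·8k) = (19/16)/k.
So |(-4k + 8)/(8k + 3) + 1/2| < eps whenever k > (19/16)/eps.
Take K = (19/16)/eps. If k > K then |(-4k + 8)/(8k + 3) + 1/2| ≤ (19/16)/k < eps.

K = (19/16)/eps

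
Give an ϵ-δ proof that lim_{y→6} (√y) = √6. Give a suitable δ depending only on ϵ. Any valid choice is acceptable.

δ = min(6, √6·ϵ)

Let ϵ > 0 be given. We want δ > 0 such that 0 < |y − 6| < δ implies |√y − √6| < ϵ.
Rationalise: √y − √6 = (y − 6)/(√y + √6), so |√y − √6| = |y − 6|/(√y + √6).
Restrict δ ≤ 6 so that |y − 6| < 6 forces y > 0, and then √y + √6 > √6.
Hence |√y − √6| < |y − 6|/√6, which is < ϵ once |y − 6| < √6·ϵ.
Take δ = min(6, √6·ϵ). If 0 < |y − 6| < δ then y > 0 and |√y − √6| < |y − 6|/√6 < ϵ.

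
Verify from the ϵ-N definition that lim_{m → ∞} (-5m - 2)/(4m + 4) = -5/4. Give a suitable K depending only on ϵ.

K = (3/4)/ϵ

Let ϵ > 0. For m ≥ 1, |(-5m - 2)/(4m + 4) + 5/4| = |12|/(4(4m + 4)) = 12/(4(4m + 4)).
Since 4m + 4 ≥ 4m for m ≥ 1, this is ≤ 12/(4·4m) = (3/4)/m.
So |(-5m - 2)/(4m + 4) + 5/4| < ϵ whenever m > (3/4)/ϵ.
Take K = (3/4)/ϵ. If m > K then |(-5m - 2)/(4m + 4) + 5/4| ≤ (3/4)/m < ϵ.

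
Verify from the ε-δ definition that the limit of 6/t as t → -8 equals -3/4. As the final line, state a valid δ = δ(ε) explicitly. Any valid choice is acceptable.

Let ε > 0. We seek δ > 0 such that 0 < |t + 8| < δ implies |6/t + 3/4| < ε.
|6/t + 3/4| = 6·|-8 − t|/(8·|t|) = 6|t + 8|/(8|t|).
Require δ ≤ 4 so that |t| > 8 − 4 = 4, hence 8|t| > 32.
Then |6/t + 3/4| < 6|t + 8|/32, which is < ε when |t + 8| < (16/3)ε.
Take δ = min(4, (16/3)ε). Then 0 < |t + 8| < δ gives both |t + 8| < 4 and |t + 8| < (16/3)ε, so |6/t + 3/4| < ε.

δ = min(4, (16/3)ε)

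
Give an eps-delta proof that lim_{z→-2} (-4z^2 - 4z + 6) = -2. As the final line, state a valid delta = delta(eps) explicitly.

delta = min(1, eps/16)

Suppose eps > 0. We want delta > 0 such that 0 < |z + 2| < delta implies |(-4z^2 - 4z + 6) + 2| < eps.
(-4z^2 - 4z + 6) + 2 = -4z^2 - 4z + 8 = (z + 2)(-4z + 4).
So |(-4z^2 - 4z + 6) + 2| = |z + 2|·|-4z + 4|.
Require delta ≤ 1. Then |z + 2| < 1 gives |z| < 3, and by the triangle inequality |-4z + 4| ≤ 4·3 + 4 = 16.
Hence |(-4z^2 - 4z + 6) + 2| ≤ 16|z + 2| < eps provided |z + 2| < eps/16.
Choosing delta = min(1, eps/16) ensures both conditions, hence |(-4z^2 - 4z + 6) + 2| < eps.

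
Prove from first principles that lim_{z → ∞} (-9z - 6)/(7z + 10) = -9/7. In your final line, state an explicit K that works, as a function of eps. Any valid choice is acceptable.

Let eps > 0 be given. We seek K > 0 such that z > K implies |(-9z - 6)/(7z + 10) + 9/7| < eps.
(-9z - 6)/(7z + 10) + 9/7 = (7(-9z - 6) − (-9)(7z + 10)) / (7(7z + 10)) = 48/(7(7z + 10)).
For z > 0 we have 7z + 10 > 7z, so |(-9z - 6)/(7z + 10) + 9/7| = 48/(7(7z + 10)) < 48/(7·7z) = (48/49)/z.
Thus |(-9z - 6)/(7z + 10) + 9/7| < eps whenever z > (48/49)/eps.
Take K = (48/49)/eps. If z > K then |(-9z - 6)/(7z + 10) + 9/7| < (48/49)/z < eps.

K = (48/49)/eps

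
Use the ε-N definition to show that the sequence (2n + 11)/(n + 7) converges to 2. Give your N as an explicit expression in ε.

N = 3/ε

Let ε > 0. For n ≥ 1, |(2n + 11)/(n + 7) − 2| = |-3|/((n + 7)) = 3/((n + 7)).
Since n + 7 ≥ n for n ≥ 1, this is ≤ 3/(n) = 3/n.
So |(2n + 11)/(n + 7) − 2| < ε whenever n > 3/ε.
Take N = 3/ε. If n > N then |(2n + 11)/(n + 7) − 2| ≤ 3/n < ε.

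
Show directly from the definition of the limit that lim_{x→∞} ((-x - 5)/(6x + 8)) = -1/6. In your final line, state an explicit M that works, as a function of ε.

Let ε > 0 be given. We seek M > 0 such that x > M implies |(-x - 5)/(6x + 8) + 1/6| < ε.
(-x - 5)/(6x + 8) + 1/6 = (6(-x - 5) − (-1)(6x + 8)) / (6(6x + 8)) = -22/(6(6x + 8)).
For x > 0 we have 6x + 8 > 6x, so |(-x - 5)/(6x + 8) + 1/6| = 22/(6(6x + 8)) < 22/(6·6x) = (11/18)/x.
Thus |(-x - 5)/(6x + 8) + 1/6| < ε whenever x > (11/18)/ε.
Take M = (11/18)/ε. If x > M then |(-x - 5)/(6x + 8) + 1/6| < (11/18)/x < ε.

M = (11/18)/ε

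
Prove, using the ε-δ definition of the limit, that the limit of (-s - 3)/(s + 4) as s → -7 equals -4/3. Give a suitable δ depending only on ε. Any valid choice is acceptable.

Let ε > 0. We want δ > 0 with 0 < |s + 7| < δ ⇒ |(-s - 3)/(s + 4) + 4/3| < ε.
Combining over a common denominator, (-s - 3)/(s + 4) + 4/3 = [(-s - 3)·(-3) − 4·(s + 4)] / [(-3)·(s + 4)] = -1(s + 7) / ((-3)(s + 4)).
So |(-s - 3)/(s + 4) + 4/3| = |s + 7| / (3·|s + 4|).
Restrict δ ≤ 3/2. Then |s + 7| < 3/2 gives |s + 4| = |(s + 7) + (-3)| ≥ 3 − 3/2 = 3/2.
Hence |(-s - 3)/(s + 4) + 4/3| < |s + 7|/(3·(3/2)) = (2/9)|s + 7|, which is < ε once |s + 7| < (9/2)ε.
Take δ = min(3/2, (9/2)ε). Then 0 < |s + 7| < δ forces both bounds, so |(-s - 3)/(s + 4) + 4/3| < ε.

δ = min(3/2, (9/2)ε)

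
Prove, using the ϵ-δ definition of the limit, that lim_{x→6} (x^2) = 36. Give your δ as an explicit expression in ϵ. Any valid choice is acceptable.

Let ϵ > 0. We seek δ > 0 with 0 < |x − 6| < δ ⇒ |x^2 − 36| < ϵ.
Factor: x^2 − 36 = (x − 6)(x + 6), so |x^2 − 36| = |x − 6|·|x + 6|.
Impose δ ≤ 2 so that |x| < 8; then |x + 6| ≤ 14.
Hence |x^2 − 36| ≤ 14|x − 6|, which is < ϵ once |x − 6| < ϵ/14.
Take δ = min(2, ϵ/14). If 0 < |x − 6| < δ then both bounds hold and |x^2 − 36| ≤ 14|x − 6| < 14·(ϵ/14) = ϵ.

δ = min(2, ϵ/14)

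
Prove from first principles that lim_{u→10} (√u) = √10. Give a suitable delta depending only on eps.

Let eps > 0 be given. We want delta > 0 such that 0 < |u − 10| < delta implies |√u − √10| < eps.
Rationalise: √u − √10 = (u − 10)/(√u + √10), so |√u − √10| = |u − 10|/(√u + √10).
Restrict delta ≤ 10 so that |u − 10| < 10 forces u > 0, and then √u + √10 > √10.
Hence |√u − √10| < |u − 10|/√10, which is < eps once |u − 10| < √10·eps.
Take delta = min(10, √10·eps). If 0 < |u − 10| < delta then u > 0 and |√u − √10| < |u − 10|/√10 < eps.

delta = min(10, √10·eps)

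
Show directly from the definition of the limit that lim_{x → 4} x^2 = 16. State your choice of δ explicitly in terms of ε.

δ = min(2, ε/10)

Fix ε > 0. We seek δ > 0 with 0 < |x − 4| < δ ⇒ |x^2 − 16| < ε.
Factor: x^2 − 16 = (x − 4)(x + 4), so |x^2 − 16| = |x − 4|·|x + 4|.
Impose δ ≤ 2 so that |x| < 6; then |x + 4| ≤ 10.
Hence |x^2 − 16| ≤ 10|x − 4|, which is < ε once |x − 4| < ε/10.
Take δ = min(2, ε/10). If 0 < |x − 4| < δ then both bounds hold and |x^2 − 16| ≤ 10|x − 4| < 10·(ε/10) = ε.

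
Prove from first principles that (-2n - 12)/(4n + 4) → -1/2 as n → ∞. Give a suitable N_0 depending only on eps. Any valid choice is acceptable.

N_0 = (5/2)/eps

Let eps > 0 be given. For n ≥ 1, |(-2n - 12)/(4n + 4) + 1/2| = |-40|/(4(4n + 4)) = 40/(4(4n + 4)).
Since 4n + 4 ≥ 4n for n ≥ 1, this is ≤ 40/(4·4n) = (5/2)/n.
So |(-2n - 12)/(4n + 4) + 1/2| < eps whenever n > (5/2)/eps.
Take N_0 = (5/2)/eps. If n > N_0 then |(-2n - 12)/(4n + 4) + 1/2| ≤ (5/2)/n < eps.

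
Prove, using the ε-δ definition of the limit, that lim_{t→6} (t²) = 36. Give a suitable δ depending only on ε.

Let ε > 0. We seek δ > 0 with 0 < |t − 6| < δ ⇒ |t² − 36| < ε.
Factor: t² − 36 = (t − 6)(t + 6), so |t² − 36| = |t − 6|·|t + 6|.
Restrict δ ≤ 2. Then |t − 6| < 2 gives |t| < 8, so by the triangle inequality |t + 6| ≤ 8 + 6 = 14.
Hence |t² − 36| ≤ 14|t − 6|, which is < ε once |t − 6| < ε/14.
Take δ = min(2, ε/14). If 0 < |t − 6| < δ then both bounds hold and |t² − 36| ≤ 14|t − 6| < 14·(ε/14) = ε.

δ = min(2, ε/14)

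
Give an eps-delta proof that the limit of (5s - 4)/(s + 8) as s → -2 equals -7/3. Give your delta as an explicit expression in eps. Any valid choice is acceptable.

Fix eps > 0. We want delta > 0 with 0 < |s + 2| < delta ⇒ |(5s - 4)/(s + 8) + 7/3| < eps.
Combining over a common denominator, (5s - 4)/(s + 8) + 7/3 = [(5s - 4)·6 − (-14)·(s + 8)] / [6·(s + 8)] = 44(s + 2) / (6(s + 8)).
So |(5s - 4)/(s + 8) + 7/3| = 44|s + 2| / (6·|s + 8|).
Restrict delta ≤ 3. Then |s + 2| < 3 gives |s + 8| = |(s + 2) + 6| ≥ 6 − 3 = 3.
Hence |(5s - 4)/(s + 8) + 7/3| < 44|s + 2|/(6·3) = (22/9)|s + 2|, which is < eps once |s + 2| < (9/22)eps.
Take delta = min(3, (9/22)eps). Then 0 < |s + 2| < delta forces both bounds, so |(5s - 4)/(s + 8) + 7/3| < eps.

delta = min(3, (9/22)eps)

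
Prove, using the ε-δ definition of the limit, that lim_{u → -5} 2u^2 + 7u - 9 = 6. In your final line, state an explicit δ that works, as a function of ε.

Suppose ε > 0. We want δ > 0 such that 0 < |u + 5| < δ implies |(2u^2 + 7u - 9) − 6| < ε.
(2u^2 + 7u - 9) − 6 = 2u^2 + 7u - 15 = (u + 5)(2u - 3).
So |(2u^2 + 7u - 9) − 6| = |u + 5|·|2u - 3|.
Require δ ≤ 2. Then |u + 5| < 2 gives |u| < 7, and by the triangle inequality |2u - 3| ≤ 2·7 + 3 = 17.
Hence |(2u^2 + 7u - 9) − 6| ≤ 17|u + 5| < ε provided |u + 5| < ε/17.
Choosing δ = min(2, ε/17) ensures both conditions, hence |(2u^2 + 7u - 9) − 6| < ε.

δ = min(2, ε/17)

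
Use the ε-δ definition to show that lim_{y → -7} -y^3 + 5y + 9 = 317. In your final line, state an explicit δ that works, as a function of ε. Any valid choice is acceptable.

δ = min(1, ε/164)

Suppose ε > 0. We want δ > 0 such that 0 < |y + 7| < δ implies |(-y^3 + 5y + 9) − 317| < ε.
(-y^3 + 5y + 9) − 317 = -y^3 + 5y - 308 = (y + 7)(-y^2 + 7y - 44).
So |(-y^3 + 5y + 9) − 317| = |y + 7|·|-y^2 + 7y - 44|.
Require δ ≤ 1. Then |y + 7| < 1 gives |y| < 8, and by the triangle inequality |-y^2 + 7y - 44| ≤ 8^2 + 7·8 + 44 = 164.
Hence |(-y^3 + 5y + 9) − 317| ≤ 164|y + 7| < ε provided |y + 7| < ε/164.
Choosing δ = min(1, ε/164) ensures both conditions, hence |(-y^3 + 5y + 9) − 317| < ε.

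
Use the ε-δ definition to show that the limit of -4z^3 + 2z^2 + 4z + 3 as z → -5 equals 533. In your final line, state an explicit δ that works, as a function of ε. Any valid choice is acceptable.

Fix ε > 0. We want δ > 0 such that 0 < |z + 5| < δ implies |(-4z^3 + 2z^2 + 4z + 3) − 533| < ε.
(-4z^3 + 2z^2 + 4z + 3) − 533 = -4z^3 + 2z^2 + 4z - 530 = (z + 5)(-4z^2 + 22z - 106).
So |(-4z^3 + 2z^2 + 4z + 3) − 533| = |z + 5|·|-4z^2 + 22z - 106|.
Require δ ≤ 2. Then |z + 5| < 2 gives |z| < 7, and by the triangle inequality |-4z^2 + 22z - 106| ≤ 4·7^2 + 22·7 + 106 = 456.
Hence |(-4z^3 + 2z^2 + 4z + 3) − 533| ≤ 456|z + 5| < ε provided |z + 5| < ε/456.
Choosing δ = min(2, ε/456) ensures both conditions, hence |(-4z^3 + 2z^2 + 4z + 3) − 533| < ε.

δ = min(2, ε/456)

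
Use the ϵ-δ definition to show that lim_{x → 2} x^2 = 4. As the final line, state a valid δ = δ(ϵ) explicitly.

Fix ϵ > 0. We seek δ > 0 with 0 < |x − 2| < δ ⇒ |x^2 − 4| < ϵ.
Factor: x^2 − 4 = (x − 2)(x + 2), so |x^2 − 4| = |x − 2|·|x + 2|.
Restrict δ ≤ 2. Then |x − 2| < 2 gives |x| < 4, so by the triangle inequality |x + 2| ≤ 4 + 2 = 6.
Hence |x^2 − 4| ≤ 6|x − 2|, which is < ϵ once |x − 2| < ϵ/6.
Take δ = min(2, ϵ/6). If 0 < |x − 2| < δ then both bounds hold and |x^2 − 4| ≤ 6|x − 2| < 6·(ϵ/6) = ϵ.

δ = min(2, ϵ/6)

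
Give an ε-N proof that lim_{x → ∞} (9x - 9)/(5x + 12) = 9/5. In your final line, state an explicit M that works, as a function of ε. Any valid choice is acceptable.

M = (153/25)/ε

Fix ε > 0. We seek M > 0 such that x > M implies |(9x - 9)/(5x + 12) − (9/5)| < ε.
(9x - 9)/(5x + 12) − (9/5) = (5(9x - 9) − 9(5x + 12)) / (5(5x + 12)) = -153/(5(5x + 12)).
For x > 0 we have 5x + 12 > 5x, so |(9x - 9)/(5x + 12) − (9/5)| = 153/(5(5x + 12)) < 153/(5·5x) = (153/25)/x.
Thus |(9x - 9)/(5x + 12) − (9/5)| < ε whenever x > (153/25)/ε.
Take M = (153/25)/ε. If x > M then |(9x - 9)/(5x + 12) − (9/5)| < (153/25)/x < ε.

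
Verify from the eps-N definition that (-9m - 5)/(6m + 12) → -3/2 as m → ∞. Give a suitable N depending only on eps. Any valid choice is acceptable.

N = (13/6)/eps

Let eps > 0. For m ≥ 1, |(-9m - 5)/(6m + 12) + 3/2| = |78|/(6(6m + 12)) = 78/(6(6m + 12)).
Since 6m + 12 ≥ 6m for m ≥ 1, this is ≤ 78/(6·6m) = (13/6)/m.
So |(-9m - 5)/(6m + 12) + 3/2| < eps whenever m > (13/6)/eps.
Take N = (13/6)/eps. If m > N then |(-9m - 5)/(6m + 12) + 3/2| ≤ (13/6)/m < eps.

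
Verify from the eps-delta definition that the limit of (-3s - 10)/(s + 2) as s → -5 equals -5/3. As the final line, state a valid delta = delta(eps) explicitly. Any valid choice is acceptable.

Suppose eps > 0. We want delta > 0 with 0 < |s + 5| < delta ⇒ |(-3s - 10)/(s + 2) + 5/3| < eps.
Combining over a common denominator, (-3s - 10)/(s + 2) + 5/3 = [(-3s - 10)·(-3) − 5·(s + 2)] / [(-3)·(s + 2)] = 4(s + 5) / ((-3)(s + 2)).
So |(-3s - 10)/(s + 2) + 5/3| = 4|s + 5| / (3·|s + 2|).
Restrict delta ≤ 3/2. Then |s + 5| < 3/2 gives |s + 2| = |(s + 5) + (-3)| ≥ 3 − 3/2 = 3/2.
Hence |(-3s - 10)/(s + 2) + 5/3| < 4|s + 5|/(3·(3/2)) = (8/9)|s + 5|, which is < eps once |s + 5| < (9/8)eps.
Take delta = min(3/2, (9/8)eps). Then 0 < |s + 5| < delta forces both bounds, so |(-3s - 10)/(s + 2) + 5/3| < eps.

delta = min(3/2, (9/8)eps)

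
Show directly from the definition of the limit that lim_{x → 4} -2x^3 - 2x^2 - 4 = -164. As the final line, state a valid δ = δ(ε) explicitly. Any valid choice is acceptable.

δ = min(1, ε/140)

Fix ε > 0. We want δ > 0 such that 0 < |x − 4| < δ implies |(-2x^3 - 2x^2 - 4) + 164| < ε.
(-2x^3 - 2x^2 - 4) + 164 = -2x^3 - 2x^2 + 160 = (x − 4)(-2x^2 - 10x - 40).
So |(-2x^3 - 2x^2 - 4) + 164| = |x − 4|·|-2x^2 - 10x - 40|.
Require δ ≤ 1. Then |x − 4| < 1 gives |x| < 5, and by the triangle inequality |-2x^2 - 10x - 40| ≤ 2·5^2 + 10·5 + 40 = 140.
Hence |(-2x^3 - 2x^2 - 4) + 164| ≤ 140|x − 4| < ε provided |x − 4| < ε/140.
Take δ = min(1, ε/140). Then 0 < |x − 4| < δ gives both |x − 4| < 1 and |x − 4| < ε/140, so |(-2x^3 - 2x^2 - 4) + 164| < ε.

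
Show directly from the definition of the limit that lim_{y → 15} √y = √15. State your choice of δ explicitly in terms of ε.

Let ε > 0. We want δ > 0 such that 0 < |y − 15| < δ implies |√y − √15| < ε.
Rationalise: √y − √15 = (y − 15)/(√y + √15), so |√y − √15| = |y − 15|/(√y + √15).
Restrict δ ≤ 15 so that |y − 15| < 15 forces y > 0, and then √y + √15 > √15.
Hence |√y − √15| < |y − 15|/√15, which is < ε once |y − 15| < √15·ε.
Take δ = min(15, √15·ε). If 0 < |y − 15| < δ then y > 0 and |√y − √15| < |y − 15|/√15 < ε.

δ = min(15, √15·ε)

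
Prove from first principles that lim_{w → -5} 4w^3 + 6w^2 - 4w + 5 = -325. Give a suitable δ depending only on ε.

δ = min(1, ε/294)

Let ε > 0 be given. We want δ > 0 such that 0 < |w + 5| < δ implies |(4w^3 + 6w^2 - 4w + 5) + 325| < ε.
(4w^3 + 6w^2 - 4w + 5) + 325 = 4w^3 + 6w^2 - 4w + 330 = (w + 5)(4w^2 - 14w + 66).
So |(4w^3 + 6w^2 - 4w + 5) + 325| = |w + 5|·|4w^2 - 14w + 66|.
Assume first that |w + 5| < 1, so |w| < 6. Then |4w^2 - 14w + 66| ≤ 4·6^2 + 14·6 + 66 = 294.
Hence |(4w^3 + 6w^2 - 4w + 5) + 325| ≤ 294|w + 5| < ε provided |w + 5| < ε/294.
Choosing δ = min(1, ε/294) ensures both conditions, hence |(4w^3 + 6w^2 - 4w + 5) + 325| < ε.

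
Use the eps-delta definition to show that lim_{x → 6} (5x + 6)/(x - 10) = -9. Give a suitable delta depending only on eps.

Suppose eps > 0. We want delta > 0 with 0 < |x − 6| < delta ⇒ |(5x + 6)/(x - 10) + 9| < eps.
Combining over a common denominator, (5x + 6)/(x - 10) + 9 = [(5x + 6)·(-4) − 36·(x - 10)] / [(-4)·(x - 10)] = -56(x − 6) / ((-4)(x - 10)).
So |(5x + 6)/(x - 10) + 9| = 56|x − 6| / (4·|x − 10|).
Require delta ≤ 2, so |x − 10| ≥ |-4| − |x − 6| > 4 − 2 = 2.
Hence |(5x + 6)/(x - 10) + 9| < 56|x − 6|/(4·2) = 7|x − 6|, which is < eps once |x − 6| < (1/7)eps.
Take delta = min(2, (1/7)eps). Then 0 < |x − 6| < delta forces both bounds, so |(5x + 6)/(x - 10) + 9| < eps.

delta = min(2, (1/7)eps)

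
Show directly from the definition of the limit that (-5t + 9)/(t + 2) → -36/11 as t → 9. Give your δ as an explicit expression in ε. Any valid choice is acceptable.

δ = min(11/2, (121/38)ε)

Suppose ε > 0. We want δ > 0 with 0 < |t − 9| < δ ⇒ |(-5t + 9)/(t + 2) + 36/11| < ε.
Combining over a common denominator, (-5t + 9)/(t + 2) + 36/11 = [(-5t + 9)·11 − (-36)·(t + 2)] / [11·(t + 2)] = -19(t − 9) / (11(t + 2)).
So |(-5t + 9)/(t + 2) + 36/11| = 19|t − 9| / (11·|t + 2|).
Restrict δ ≤ 11/2. Then |t − 9| < 11/2 gives |t + 2| = |(t − 9) + 11| ≥ 11 − 11/2 = 11/2.
Hence |(-5t + 9)/(t + 2) + 36/11| < 19|t − 9|/(11·(11/2)) = (38/121)|t − 9|, which is < ε once |t − 9| < (121/38)ε.
Take δ = min(11/2, (121/38)ε). Then 0 < |t − 9| < δ forces both bounds, so |(-5t + 9)/(t + 2) + 36/11| < ε.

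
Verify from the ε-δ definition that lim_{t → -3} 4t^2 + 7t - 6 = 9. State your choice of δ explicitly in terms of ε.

Let ε > 0. We want δ > 0 such that 0 < |t + 3| < δ implies |(4t^2 + 7t - 6) − 9| < ε.
(4t^2 + 7t - 6) − 9 = 4t^2 + 7t - 15 = (t + 3)(4t - 5).
So |(4t^2 + 7t - 6) − 9| = |t + 3|·|4t - 5|.
Require δ ≤ 2. Then |t + 3| < 2 gives |t| < 5, and by the triangle inequality |4t - 5| ≤ 4·5 + 5 = 25.
Hence |(4t^2 + 7t - 6) − 9| ≤ 25|t + 3| < ε provided |t + 3| < ε/25.
Choosing δ = min(2, ε/25) ensures both conditions, hence |(4t^2 + 7t - 6) − 9| < ε.

δ = min(2, ε/25)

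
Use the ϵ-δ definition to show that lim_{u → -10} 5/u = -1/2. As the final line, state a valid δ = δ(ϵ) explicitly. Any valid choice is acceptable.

Let ϵ > 0 be given. We seek δ > 0 such that 0 < |u + 10| < δ implies |5/u + 1/2| < ϵ.
|5/u + 1/2| = 5·|-10 − u|/(10·|u|) = 5|u + 10|/(10|u|).
Require δ ≤ 5 so that |u| > 10 − 5 = 5, hence 10|u| > 50.
Then |5/u + 1/2| < 5|u + 10|/50, which is < ϵ when |u + 10| < 10ϵ.
Take δ = min(5, 10ϵ). Then 0 < |u + 10| < δ gives both |u + 10| < 5 and |u + 10| < 10ϵ, so |5/u + 1/2| < ϵ.

δ = min(5, 10ϵ)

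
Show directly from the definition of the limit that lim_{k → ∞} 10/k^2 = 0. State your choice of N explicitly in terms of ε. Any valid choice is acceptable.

Suppose ε > 0. For k ≥ 1, |10/k^2 − 0| = 10/k^2.
10/k^2 < ε ⇔ k^2 > 10/ε ⇔ k > (10/ε)^{1/2}.
Take N = (10/ε)^{1/2}. Then k > N implies 10/k^2 < ε.

N = (10/ε)^{1/2}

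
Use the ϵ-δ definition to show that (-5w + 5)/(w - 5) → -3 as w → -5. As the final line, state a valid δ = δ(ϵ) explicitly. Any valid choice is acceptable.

Let ϵ > 0 be given. We want δ > 0 with 0 < |w + 5| < δ ⇒ |(-5w + 5)/(w - 5) + 3| < ϵ.
Combining over a common denominator, (-5w + 5)/(w - 5) + 3 = [(-5w + 5)·(-10) − 30·(w - 5)] / [(-10)·(w - 5)] = 20(w + 5) / ((-10)(w - 5)).
So |(-5w + 5)/(w - 5) + 3| = 20|w + 5| / (10·|w − 5|).
Restrict δ ≤ 5. Then |w + 5| < 5 gives |w − 5| = |(w + 5) + (-10)| ≥ 10 − 5 = 5.
Hence |(-5w + 5)/(w - 5) + 3| < 20|w + 5|/(10·5) = (2/5)|w + 5|, which is < ϵ once |w + 5| < (5/2)ϵ.
Take δ = min(5, (5/2)ϵ). Then 0 < |w + 5| < δ forces both bounds, so |(-5w + 5)/(w - 5) + 3| < ϵ.

δ = min(5, (5/2)ϵ)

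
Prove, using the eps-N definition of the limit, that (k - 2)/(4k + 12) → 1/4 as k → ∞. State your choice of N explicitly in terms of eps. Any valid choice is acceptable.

N = (5/4)/eps

Let eps > 0. For k ≥ 1, |(k - 2)/(4k + 12) − (1/4)| = |-20|/(4(4k + 12)) = 20/(4(4k + 12)).
Since 4k + 12 ≥ 4k for k ≥ 1, this is ≤ 20/(4·4k) = (5/4)/k.
So |(k - 2)/(4k + 12) − (1/4)| < eps whenever k > (5/4)/eps.
Take N = (5/4)/eps. If k > N then |(k - 2)/(4k + 12) − (1/4)| ≤ (5/4)/k < eps.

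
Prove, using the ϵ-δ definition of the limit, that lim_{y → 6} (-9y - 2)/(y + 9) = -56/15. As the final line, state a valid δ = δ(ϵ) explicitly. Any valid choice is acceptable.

Let ϵ > 0 be given. We want δ > 0 with 0 < |y − 6| < δ ⇒ |(-9y - 2)/(y + 9) + 56/15| < ϵ.
Combining over a common denominator, (-9y - 2)/(y + 9) + 56/15 = [(-9y - 2)·15 − (-56)·(y + 9)] / [15·(y + 9)] = -79(y − 6) / (15(y + 9)).
So |(-9y - 2)/(y + 9) + 56/15| = 79|y − 6| / (15·|y + 9|).
Require δ ≤ 15/2, so |y + 9| ≥ |15| − |y − 6| > 15 − 15/2 = 15/2.
Hence |(-9y - 2)/(y + 9) + 56/15| < 79|y − 6|/(15·(15/2)) = (158/225)|y − 6|, which is < ϵ once |y − 6| < (225/158)ϵ.
Take δ = min(15/2, (225/158)ϵ). Then 0 < |y − 6| < δ forces both bounds, so |(-9y - 2)/(y + 9) + 56/15| < ϵ.

δ = min(15/2, (225/158)ϵ)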